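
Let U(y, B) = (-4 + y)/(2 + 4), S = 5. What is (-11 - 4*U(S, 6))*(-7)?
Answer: 245/3 ≈ 81.667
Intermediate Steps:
U(y, B) = -2/3 + y/6 (U(y, B) = (-4 + y)/6 = (-4 + y)*(1/6) = -2/3 + y/6)
(-11 - 4*U(S, 6))*(-7) = (-11 - 4*(-2/3 + (1/6)*5))*(-7) = (-11 - 4*(-2/3 + 5/6))*(-7) = (-11 - 4*1/6)*(-7) = (-11 - 2/3)*(-7) = -35/3*(-7) = 245/3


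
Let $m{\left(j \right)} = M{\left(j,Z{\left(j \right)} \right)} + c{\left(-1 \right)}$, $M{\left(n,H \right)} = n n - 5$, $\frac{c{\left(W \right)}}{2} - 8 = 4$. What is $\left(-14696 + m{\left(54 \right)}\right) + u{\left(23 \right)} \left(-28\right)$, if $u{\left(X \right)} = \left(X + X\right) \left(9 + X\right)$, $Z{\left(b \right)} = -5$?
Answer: $-52977$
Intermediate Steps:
$c{\left(W \right)} = 24$ ($c{\left(W \right)} = 16 + 2 \cdot 4 = 16 + 8 = 24$)
$M{\left(n,H \right)} = -5 + n^{2}$ ($M{\left(n,H \right)} = n^{2} - 5 = -5 + n^{2}$)
$u{\left(X \right)} = 2 X \left(9 + X\right)$
$m{\left(j \right)} = 19 + j^{2}$ ($m{\left(j \right)} = \left(-5 + j^{2}\right) + 24 = 19 + j^{2}$)
$\left(-14696 + m{\left(54 \right)}\right) + u{\left(23 \right)} \left(-28\right) = \left(-14696 + \left(19 + 54^{2}\right)\right) + 2 \cdot 23 \left(9 + 23\right) \left(-28\right) = \left(-14696 + \left(19 + 2916\right)\right) + 2 \cdot 23 \cdot 32 \left(-28\right) = \left(-14696 + 2935\right) + 1472 \left(-28\right) = -11761 - 41216 = -52977$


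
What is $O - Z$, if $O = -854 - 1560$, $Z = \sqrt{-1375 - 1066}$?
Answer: $-2414 - i \sqrt{2441} \approx -2414.0 - 49.406 i$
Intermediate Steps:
$Z = i \sqrt{2441}$ ($Z = \sqrt{-2441} = i \sqrt{2441} \approx 49.406 i$)
$O = -2414$
$O - Z = -2414 - i \sqrt{2441}$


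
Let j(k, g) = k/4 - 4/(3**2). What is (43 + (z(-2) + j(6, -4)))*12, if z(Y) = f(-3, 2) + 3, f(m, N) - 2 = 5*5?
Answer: 2666/3 ≈ 888.67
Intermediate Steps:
f(m, N) = 27 (f(m, N) = 2 + 5*5 = 2 + 25 = 27)
j(k, g) = -4/9 + k/4 (j(k, g) = k*(1/4) - 4/9 = k/4 - 4*1/9 = k/4 - 4/9 = -4/9 + k/4)
z(Y) = 30 (z(Y) = 27 + 3 = 30)
(43 + (z(-2) + j(6, -4)))*12 = (43 + (30 + (-4/9 + (1/4)*6)))*12 = (43 + (30 + (-4/9 + 3/2)))*12 = (43 + (30 + 19/18))*12 = (43 + 559/18)*12 = (1333/18)*12 = 2666/3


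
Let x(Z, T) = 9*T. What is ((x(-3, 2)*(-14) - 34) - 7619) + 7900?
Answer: -5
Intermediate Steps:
((x(-3, 2)*(-14) - 34) - 7619) + 7900 = (((9*2)*(-14) - 34) - 7619) + 7900 = ((18*(-14) - 34) - 7619) + 7900 = ((-252 - 34) - 7619) + 7900 = (-286 - 7619) + 7900 = -7905 + 7900 = -5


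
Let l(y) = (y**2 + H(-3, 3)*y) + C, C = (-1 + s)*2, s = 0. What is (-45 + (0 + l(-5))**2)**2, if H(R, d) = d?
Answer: 361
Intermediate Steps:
C = -2 (C = (-1 + 0)*2 = -1*2 = -2)
l(y) = -2 + y**2 + 3*y (l(y) = (y**2 + 3*y) - 2 = -2 + y**2 + 3*y)
(-45 + (0 + l(-5))**2)**2 = (-45 + (0 + (-2 + (-5)**2 + 3*(-5)))**2)**2 = (-45 + (0 + (-2 + 25 - 15))**2)**2 = (-45 + (0 + 8)**2)**2 = (-45 + 8**2)**2 = (-45 + 64)**2 = 19**2 = 361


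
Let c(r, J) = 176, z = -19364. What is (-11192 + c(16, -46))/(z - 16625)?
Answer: 648/2117 ≈ 0.30609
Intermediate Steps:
(-11192 + c(16, -46))/(z - 16625) = (-11192 + 176)/(-19364 - 16625) = -11016/(-35989) = -11016*(-1/35989) = 648/2117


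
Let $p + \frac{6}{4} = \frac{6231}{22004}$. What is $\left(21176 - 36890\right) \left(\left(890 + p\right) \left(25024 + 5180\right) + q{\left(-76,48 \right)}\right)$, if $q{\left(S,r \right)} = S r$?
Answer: $- \frac{2320222634448318}{5501} \approx -4.2178 \cdot 10^{11}$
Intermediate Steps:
$p = - \frac{26775}{22004}$ ($p = - \frac{3}{2} + \frac{6231}{22004} = - \frac{26775}{22004} \approx -1.2168$)
$\left(21176 - 36890\right) \left(\left(890 + p\right) \left(25024 + 5180\right) + q{\left(-76,48 \right)}\right) = \left(21176 - 36890\right) \left(\left(890 - \frac{26775}{22004}\right) \left(25024 + 5180\right) - 3648\right) = \left(21176 - 36890\right) \left(\frac{19556785}{22004} \cdot 30204 - 3648\right) = - 15714 \left(\frac{147673283535}{5501} - 3648\right) = \left(-15714\right) \frac{147653215887}{5501} = - \frac{2320222634448318}{5501}$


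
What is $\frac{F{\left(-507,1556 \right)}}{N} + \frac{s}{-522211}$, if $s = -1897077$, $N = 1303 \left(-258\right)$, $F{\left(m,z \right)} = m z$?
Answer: $\frac{174952673935}{29258960119} \approx 5.9795$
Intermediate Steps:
$N = -336174$
$\frac{F{\left(-507,1556 \right)}}{N} + \frac{s}{-522211} = \frac{\left(-507\right) 1556}{-336174} - \frac{1897077}{-522211} = \left(-788892\right) \left(- \frac{1}{336174}\right) - - \frac{1897077}{522211} = \frac{131482}{56029} + \frac{1897077}{522211} = \frac{174952673935}{29258960119}$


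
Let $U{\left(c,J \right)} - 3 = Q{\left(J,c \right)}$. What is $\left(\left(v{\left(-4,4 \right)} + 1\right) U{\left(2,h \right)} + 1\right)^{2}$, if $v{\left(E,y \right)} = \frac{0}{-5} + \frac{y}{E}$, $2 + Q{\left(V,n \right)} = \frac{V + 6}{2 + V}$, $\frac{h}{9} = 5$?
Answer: $1$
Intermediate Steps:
$h = 45$ ($h = 9 \cdot 5 = 45$)
$Q{\left(V,n \right)} = -2 + \frac{6 + V}{2 + V}$ ($Q{\left(V,n \right)} = -2 + \frac{V + 6}{2 + V} = -2 + \frac{6 + V}{2 + V}$)
$v{\left(E,y \right)} = \frac{y}{E}$ ($v{\left(E,y \right)} = 0 \left(- \frac{1}{5}\right) + \frac{y}{E} = 0 + \frac{y}{E} = \frac{y}{E}$)
$U{\left(c,J \right)} = 3 + \frac{2 - J}{2 + J}$
$\left(\left(v{\left(-4,4 \right)} + 1\right) U{\left(2,h \right)} + 1\right)^{2} = \left(\left(\frac{4}{-4} + 1\right) \frac{2 \left(4 + 45\right)}{2 + 45} + 1\right)^{2} = \left(\left(4 \left(- \frac{1}{4}\right) + 1\right) 2 \cdot \frac{1}{47} \cdot 49 + 1\right)^{2} = \left(\left(-1 + 1\right) 2 \cdot \frac{1}{47} \cdot 49 + 1\right)^{2} = \left(0 \cdot \frac{98}{47} + 1\right)^{2} = \left(0 + 1\right)^{2} = 1^{2} = 1$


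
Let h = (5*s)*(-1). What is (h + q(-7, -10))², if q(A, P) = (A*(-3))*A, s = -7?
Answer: 12544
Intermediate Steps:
q(A, P) = -3*A² (q(A, P) = (-3*A)*A = -3*A²)
h = 35 (h = (5*(-7))*(-1) = -35*(-1) = 35)
(h + q(-7, -10))² = (35 - 3*(-7)²)² = (35 - 3*49)² = (35 - 147)² = (-112)² = 12544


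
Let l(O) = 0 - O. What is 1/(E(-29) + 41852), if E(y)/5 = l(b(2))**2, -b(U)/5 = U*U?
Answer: 1/43852 ≈ 2.2804e-5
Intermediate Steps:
b(U) = -5*U**2 (b(U) = -5*U*U = -5*U**2)
l(O) = -O
E(y) = 2000 (E(y) = 5*(-(-5)*2**2)**2 = 5*(-(-5)*4)**2 = 5*(-1*(-20))**2 = 5*20**2 = 5*400 = 2000)
1/(E(-29) + 41852) = 1/(2000 + 41852) = 1/43852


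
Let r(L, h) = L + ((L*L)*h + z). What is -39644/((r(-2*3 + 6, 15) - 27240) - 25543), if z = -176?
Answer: 39644/52959 ≈ 0.74858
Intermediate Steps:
r(L, h) = -176 + L + h*L² (r(L, h) = L + ((L*L)*h - 176) = L + (L²*h - 176) = L + (h*L² - 176) = L + (-176 + h*L²) = -176 + L + h*L²)
-39644/((r(-2*3 + 6, 15) - 27240) - 25543) = -39644/(((-176 + (-2*3 + 6) + 15*(-2*3 + 6)²) - 27240) - 25543) = -39644/(((-176 + (-6 + 6) + 15*(-6 + 6)²) - 27240) - 25543) = -39644/(((-176 + 0 + 15*0²) - 27240) - 25543) = -39644/(((-176 + 0 + 15*0) - 27240) - 25543) = -39644/(((-176 + 0 + 0) - 27240) - 25543) = -39644/((-176 - 27240) - 25543) = -39644/(-27416 - 25543) = -39644/(-52959) = -39644*(-1/52959) = 39644/52959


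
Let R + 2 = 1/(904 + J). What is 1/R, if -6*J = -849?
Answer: -2091/4180 ≈ -0.50024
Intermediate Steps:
J = 283/2 (J = -⅙*(-849) = 283/2 ≈ 141.50)
R = -4180/2091 (R = -2 + 1/(904 + 283/2) = -2 + 1/(2091/2) = -2 + 2/2091 = -4180/2091 ≈ -1.9990)
1/R = 1/(-4180/2091) = -2091/4180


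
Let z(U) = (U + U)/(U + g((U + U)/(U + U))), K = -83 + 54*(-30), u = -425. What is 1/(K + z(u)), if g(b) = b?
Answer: -212/360611 ≈ -0.00058789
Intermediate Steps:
K = -1703 (K = -83 - 1620 = -1703)
z(U) = 2*U/(1 + U) (z(U) = (U + U)/(U + (U + U)/(U + U)) = (2*U)/(U + (2*U)/((2*U))) = (2*U)/(U + (2*U)*(1/(2*U))) = (2*U)/(U + 1) = (2*U)/(1 + U) = 2*U/(1 + U))
1/(K + z(u)) = 1/(-1703 + 2*(-425)/(1 - 425)) = 1/(-1703 + 2*(-425)/(-424)) = 1/(-1703 + 2*(-425)*(-1/424)) = 1/(-1703 + 425/212) = 1/(-360611/212) = -212/360611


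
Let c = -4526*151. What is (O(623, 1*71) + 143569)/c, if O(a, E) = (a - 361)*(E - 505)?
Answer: -29861/683426 ≈ -0.043693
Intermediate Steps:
O(a, E) = (-505 + E)*(-361 + a) (O(a, E) = (-361 + a)*(-505 + E) = (-505 + E)*(-361 + a))
c = -683426
(O(623, 1*71) + 143569)/c = ((182305 - 505*623 - 361*71 + (1*71)*623) + 143569)/(-683426) = ((182305 - 314615 - 361*71 + 71*623) + 143569)*(-1/683426) = ((182305 - 314615 - 25631 + 44233) + 143569)*(-1/683426) = (-113708 + 143569)*(-1/683426) = 29861*(-1/683426) = -29861/683426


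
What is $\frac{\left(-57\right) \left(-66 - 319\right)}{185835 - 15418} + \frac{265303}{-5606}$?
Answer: $- \frac{45089117681}{955357702} \approx -47.196$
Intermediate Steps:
$\frac{\left(-57\right) \left(-66 - 319\right)}{185835 - 15418} + \frac{265303}{-5606} = \frac{\left(-57\right) \left(-385\right)}{170417} + 265303 \left(- \frac{1}{5606}\right) = 21945 \cdot \frac{1}{170417} - \frac{265303}{5606} = \frac{21945}{170417} - \frac{265303}{5606} = - \frac{45089117681}{955357702}$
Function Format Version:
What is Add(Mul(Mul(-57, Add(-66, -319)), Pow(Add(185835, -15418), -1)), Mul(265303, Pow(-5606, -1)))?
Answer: Rational(-45089117681, 955357702) ≈ -47.196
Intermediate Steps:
Add(Mul(Mul(-57, Add(-66, -319)), Pow(Add(185835, -15418), -1)), Mul(265303, Pow(-5606, -1))) = Add(Mul(Mul(-57, -385), Pow(170417, -1)), Mul(265303, Rational(-1, 5606))) = Add(Mul(21945, Rational(1, 170417)), Rational(-265303, 5606)) = Add(Rational(21945, 170417), Rational(-265303, 5606)) = Rational(-45089117681, 955357702)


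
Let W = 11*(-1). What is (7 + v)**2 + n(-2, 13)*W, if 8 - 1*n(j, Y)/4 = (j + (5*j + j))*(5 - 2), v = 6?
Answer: -2031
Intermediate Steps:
W = -11
n(j, Y) = 32 - 84*j (n(j, Y) = 32 - 4*(j + (5*j + j))*(5 - 2) = 32 - 4*(j + 6*j)*3 = 32 - 4*7*j*3 = 32 - 84*j)
(7 + v)**2 + n(-2, 13)*W = (7 + 6)**2 + (32 - 84*(-2))*(-11) = 13**2 + (32 + 168)*(-11) = 169 + 200*(-11) = 169 - 2200 = -2031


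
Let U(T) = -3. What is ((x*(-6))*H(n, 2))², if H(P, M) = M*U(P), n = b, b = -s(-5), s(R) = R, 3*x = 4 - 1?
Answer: 1296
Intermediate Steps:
x = 1 (x = (4 - 1)/3 = (⅓)*3 = 1)
b = 5 (b = -1*(-5) = 5)
n = 5
H(P, M) = -3*M (H(P, M) = M*(-3) = -3*M)
((x*(-6))*H(n, 2))² = ((1*(-6))*(-3*2))² = (-6*(-6))² = 36² = 1296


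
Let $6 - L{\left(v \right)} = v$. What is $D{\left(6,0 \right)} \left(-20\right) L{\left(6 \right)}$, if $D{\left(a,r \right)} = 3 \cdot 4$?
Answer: $0$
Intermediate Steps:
$L{\left(v \right)} = 6 - v$
$D{\left(a,r \right)} = 12$
$D{\left(6,0 \right)} \left(-20\right) L{\left(6 \right)} = 12 \left(-20\right) \left(6 - 6\right) = - 240 \left(6 - 6\right) = \left(-240\right) 0 = 0$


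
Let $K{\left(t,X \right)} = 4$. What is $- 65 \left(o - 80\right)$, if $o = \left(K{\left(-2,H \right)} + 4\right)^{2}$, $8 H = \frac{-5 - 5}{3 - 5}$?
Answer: $1040$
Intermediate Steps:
$H = \frac{5}{8}$ ($H = \frac{\left(-5 - 5\right) \frac{1}{3 - 5}}{8} = \frac{\left(-10\right) \frac{1}{-2}}{8} = \frac{\left(-10\right) \left(- \frac{1}{2}\right)}{8} = \frac{1}{8} \cdot 5 = \frac{5}{8} \approx 0.625$)
$o = 64$ ($o = \left(4 + 4\right)^{2} = 8^{2} = 64$)
$- 65 \left(o - 80\right) = - 65 \left(64 - 80\right) = \left(-65\right) \left(-16\right) = 1040$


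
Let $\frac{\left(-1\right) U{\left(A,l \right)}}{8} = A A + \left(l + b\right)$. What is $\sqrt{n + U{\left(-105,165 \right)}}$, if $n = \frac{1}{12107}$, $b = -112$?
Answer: $\frac{11 i \sqrt{107359149389}}{12107} \approx 297.7 i$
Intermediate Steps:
$n = \frac{1}{12107} \approx 8.2597 \cdot 10^{-5}$
$U{\left(A,l \right)} = 896 - 8 l - 8 A^{2}$ ($U{\left(A,l \right)} = - 8 \left(A A + \left(l - 112\right)\right) = - 8 \left(A^{2} + \left(-112 + l\right)\right) = - 8 \left(-112 + l + A^{2}\right) = 896 - 8 l - 8 A^{2}$)
$\sqrt{n + U{\left(-105,165 \right)}} = \sqrt{\frac{1}{12107} - \left(424 + 88200\right)} = \sqrt{\frac{1}{12107} - 88624} = \sqrt{- \frac{1072970767}{12107}} = \frac{11 i \sqrt{107359149389}}{12107}$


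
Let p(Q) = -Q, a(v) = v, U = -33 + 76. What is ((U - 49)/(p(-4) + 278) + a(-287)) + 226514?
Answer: 10632668/47 ≈ 2.2623e+5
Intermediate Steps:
U = 43
((U - 49)/(p(-4) + 278) + a(-287)) + 226514 = ((43 - 49)/(-1*(-4) + 278) - 287) + 226514 = (-6/(4 + 278) - 287) + 226514 = (-6/282 - 287) + 226514 = (-6*1/282 - 287) + 226514 = (-1/47 - 287) + 226514 = -13490/47 + 226514 = 10632668/47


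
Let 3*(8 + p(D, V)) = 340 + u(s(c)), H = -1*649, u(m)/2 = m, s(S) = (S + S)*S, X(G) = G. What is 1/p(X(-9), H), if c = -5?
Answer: 3/416 ≈ 0.0072115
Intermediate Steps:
s(S) = 2*S² (s(S) = (2*S)*S = 2*S²)
u(m) = 2*m
H = -649
p(D, V) = 416/3 (p(D, V) = -8 + (340 + 2*(2*(-5)²))/3 = -8 + (340 + 2*(2*25))/3 = -8 + (340 + 2*50)/3 = -8 + (340 + 100)/3 = -8 + (⅓)*440 = -8 + 440/3 = 416/3)
1/p(X(-9), H) = 1/(416/3) = 3/416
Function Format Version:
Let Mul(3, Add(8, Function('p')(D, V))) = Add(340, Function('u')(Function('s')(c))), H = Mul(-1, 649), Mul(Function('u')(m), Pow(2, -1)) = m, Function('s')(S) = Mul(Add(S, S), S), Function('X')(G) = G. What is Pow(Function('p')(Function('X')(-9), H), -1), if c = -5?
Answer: Rational(3, 416) ≈ 0.0072115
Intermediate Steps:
Function('s')(S) = Mul(2, Pow(S, 2)) (Function('s')(S) = Mul(Mul(2, S), S) = Mul(2, Pow(S, 2)))
Function('u')(m) = Mul(2, m)
H = -649
Function('p')(D, V) = Rational(416, 3) (Function('p')(D, V) = Add(-8, Mul(Rational(1, 3), Add(340, Mul(2, Mul(2, Pow(-5, 2)))))) = Add(-8, Mul(Rational(1, 3), Add(340, Mul(2, Mul(2, 25))))) = Add(-8, Mul(Rational(1, 3), Add(340, Mul(2, 50)))) = Add(-8, Mul(Rational(1, 3), Add(340, 100))) = Add(-8, Mul(Rational(1, 3), 440)) = Add(-8, Rational(440, 3)) = Rational(416, 3))
Pow(Function('p')(Function('X')(-9), H), -1) = Pow(Rational(416, 3), -1) = Rational(3, 416)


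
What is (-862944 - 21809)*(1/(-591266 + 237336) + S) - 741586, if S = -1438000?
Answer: 450295962450371773/353930 ≈ 1.2723e+12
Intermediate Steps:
(-862944 - 21809)*(1/(-591266 + 237336) + S) - 741586 = (-862944 - 21809)*(1/(-591266 + 237336) - 1438000) - 741586 = -884753*(1/(-353930) - 1438000) - 741586 = -884753*(-1/353930 - 1438000) - 741586 = -884753*(-508951340001/353930) - 741586 = 450296224919904753/353930 - 741586 = 450295962450371773/353930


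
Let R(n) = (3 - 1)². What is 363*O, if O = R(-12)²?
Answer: 5808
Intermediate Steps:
R(n) = 4 (R(n) = 2² = 4)
O = 16 (O = 4² = 16)
363*O = 363*16 = 5808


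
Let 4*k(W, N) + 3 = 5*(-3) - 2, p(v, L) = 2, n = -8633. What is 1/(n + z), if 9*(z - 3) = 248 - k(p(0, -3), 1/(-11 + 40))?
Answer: -9/77417 ≈ -0.00011625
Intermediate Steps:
k(W, N) = -5 (k(W, N) = -¾ + (5*(-3) - 2)/4 = -¾ + (-15 - 2)/4 = -¾ + (¼)*(-17) = -¾ - 17/4 = -5)
z = 280/9 (z = 3 + (248 - 1*(-5))/9 = 3 + (248 + 5)/9 = 3 + (⅑)*253 = 3 + 253/9 = 280/9 ≈ 31.111)
1/(n + z) = 1/(-8633 + 280/9) = 1/(-77417/9) = -9/77417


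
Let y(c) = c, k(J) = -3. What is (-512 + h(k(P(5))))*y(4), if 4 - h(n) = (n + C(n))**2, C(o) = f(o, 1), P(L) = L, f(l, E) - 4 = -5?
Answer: -2096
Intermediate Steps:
f(l, E) = -1 (f(l, E) = 4 - 5 = -1)
C(o) = -1
h(n) = 4 - (-1 + n)**2 (h(n) = 4 - (n - 1)**2 = 4 - (-1 + n)**2)
(-512 + h(k(P(5))))*y(4) = (-512 + (4 - (-1 - 3)**2))*4 = (-512 + (4 - 1*(-4)**2))*4 = (-512 + (4 - 1*16))*4 = (-512 + (4 - 16))*4 = (-512 - 12)*4 = -524*4 = -2096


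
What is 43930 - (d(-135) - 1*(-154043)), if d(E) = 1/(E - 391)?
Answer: -57919437/526 ≈ -1.1011e+5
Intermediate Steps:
d(E) = 1/(-391 + E)
43930 - (d(-135) - 1*(-154043)) = 43930 - (1/(-391 - 135) - 1*(-154043)) = 43930 - (1/(-526) + 154043) = 43930 - (-1/526 + 154043) = 43930 - 1*81026617/526 = 43930 - 81026617/526 = -57919437/526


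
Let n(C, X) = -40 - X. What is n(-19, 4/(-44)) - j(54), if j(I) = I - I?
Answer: -439/11 ≈ -39.909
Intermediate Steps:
j(I) = 0
n(-19, 4/(-44)) - j(54) = (-40 - 4/(-44)) - 1*0 = (-40 - 4*(-1)/44) + 0 = (-40 - 1*(-1/11)) + 0 = (-40 + 1/11) + 0 = -439/11 + 0 = -439/11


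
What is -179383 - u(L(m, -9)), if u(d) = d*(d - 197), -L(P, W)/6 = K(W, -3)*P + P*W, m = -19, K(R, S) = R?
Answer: -4794331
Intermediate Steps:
L(P, W) = -12*P*W (L(P, W) = -6*(W*P + P*W) = -6*(P*W + P*W) = -12*P*W)
u(d) = d*(-197 + d)
-179383 - u(L(m, -9)) = -179383 - (-12*(-19)*(-9))*(-197 - 12*(-19)*(-9)) = -179383 - (-2052)*(-197 - 2052) = -179383 - (-2052)*(-2249) = -179383 - 1*4614948 = -179383 - 4614948 = -4794331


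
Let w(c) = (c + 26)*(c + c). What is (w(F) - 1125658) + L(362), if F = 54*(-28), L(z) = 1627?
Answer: 3369633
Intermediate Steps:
F = -1512
w(c) = 2*c*(26 + c) (w(c) = (26 + c)*(2*c) = 2*c*(26 + c))
(w(F) - 1125658) + L(362) = (2*(-1512)*(26 - 1512) - 1125658) + 1627 = (2*(-1512)*(-1486) - 1125658) + 1627 = (4493664 - 1125658) + 1627 = 3368006 + 1627 = 3369633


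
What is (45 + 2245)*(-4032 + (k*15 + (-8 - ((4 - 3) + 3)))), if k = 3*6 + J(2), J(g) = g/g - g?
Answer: -8676810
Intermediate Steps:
J(g) = 1 - g
k = 17 (k = 3*6 + (1 - 1*2) = 18 + (1 - 2) = 18 - 1 = 17)
(45 + 2245)*(-4032 + (k*15 + (-8 - ((4 - 3) + 3)))) = (45 + 2245)*(-4032 + (17*15 + (-8 - ((4 - 3) + 3)))) = 2290*(-4032 + (255 + (-8 - (1 + 3)))) = 2290*(-4032 + (255 + (-8 - 1*4))) = 2290*(-4032 + (255 + (-8 - 4))) = 2290*(-4032 + (255 - 12)) = 2290*(-4032 + 243) = 2290*(-3789) = -8676810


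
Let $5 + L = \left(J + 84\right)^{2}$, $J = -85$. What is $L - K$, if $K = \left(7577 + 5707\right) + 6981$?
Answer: $-20269$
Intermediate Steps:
$L = -4$ ($L = -5 + \left(-85 + 84\right)^{2} = -5 + \left(-1\right)^{2} = -5 + 1 = -4$)
$K = 20265$ ($K = 13284 + 6981 = 20265$)
$L - K = -4 - 20265 = -20269$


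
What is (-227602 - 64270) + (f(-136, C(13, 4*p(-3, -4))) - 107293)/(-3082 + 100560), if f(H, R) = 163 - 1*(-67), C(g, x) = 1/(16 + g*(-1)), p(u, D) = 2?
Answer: -28451205879/97478 ≈ -2.9187e+5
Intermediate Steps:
C(g, x) = 1/(16 - g)
f(H, R) = 230 (f(H, R) = 163 + 67 = 230)
(-227602 - 64270) + (f(-136, C(13, 4*p(-3, -4))) - 107293)/(-3082 + 100560) = (-227602 - 64270) + (230 - 107293)/(-3082 + 100560) = -291872 - 107063/97478 = -28451205879/97478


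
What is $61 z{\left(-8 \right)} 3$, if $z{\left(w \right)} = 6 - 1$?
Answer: $915$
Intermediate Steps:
$z{\left(w \right)} = 5$ ($z{\left(w \right)} = 6 - 1 = 5$)
$61 z{\left(-8 \right)} 3 = 61 \cdot 5 \cdot 3 = 305 \cdot 3 = 915$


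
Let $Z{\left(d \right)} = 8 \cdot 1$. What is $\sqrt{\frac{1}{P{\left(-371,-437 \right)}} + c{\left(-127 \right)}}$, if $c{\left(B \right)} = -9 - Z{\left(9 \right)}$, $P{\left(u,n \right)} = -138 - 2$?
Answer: $\frac{i \sqrt{83335}}{70} \approx 4.124 i$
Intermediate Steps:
$Z{\left(d \right)} = 8$
$P{\left(u,n \right)} = -140$ ($P{\left(u,n \right)} = -138 - 2 = -140$)
$c{\left(B \right)} = -17$ ($c{\left(B \right)} = -9 - 8 = -17$)
$\sqrt{\frac{1}{P{\left(-371,-437 \right)}} + c{\left(-127 \right)}} = \sqrt{\frac{1}{-140} - 17} = \sqrt{- \frac{1}{140} - 17} = \sqrt{- \frac{2381}{140}} = \frac{i \sqrt{83335}}{70}$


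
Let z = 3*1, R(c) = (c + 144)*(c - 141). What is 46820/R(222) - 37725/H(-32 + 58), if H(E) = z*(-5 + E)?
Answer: -61969205/103761 ≈ -597.23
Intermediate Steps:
R(c) = (-141 + c)*(144 + c) (R(c) = (144 + c)*(-141 + c) = (-141 + c)*(144 + c))
z = 3
H(E) = -15 + 3*E (H(E) = 3*(-5 + E) = -15 + 3*E)
46820/R(222) - 37725/H(-32 + 58) = 46820/(-20304 + 222² + 3*222) - 37725/(-15 + 3*(-32 + 58)) = 46820/(-20304 + 49284 + 666) - 37725/(-15 + 3*26) = 46820/29646 - 37725/(-15 + 78) = 46820*(1/29646) - 37725/63 = 23410/14823 - 37725*1/63 = 23410/14823 - 12575/21 = -61969205/103761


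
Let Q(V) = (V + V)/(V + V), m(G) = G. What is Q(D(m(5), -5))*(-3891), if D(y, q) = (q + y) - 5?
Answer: -3891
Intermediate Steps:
D(y, q) = -5 + q + y
Q(V) = 1 (Q(V) = (2*V)/((2*V)) = (2*V)*(1/(2*V)) = 1)
Q(D(m(5), -5))*(-3891) = 1*(-3891) = -3891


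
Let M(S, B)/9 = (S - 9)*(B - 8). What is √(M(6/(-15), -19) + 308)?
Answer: √64805/5 ≈ 50.914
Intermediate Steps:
M(S, B) = 9*(-9 + S)*(-8 + B) (M(S, B) = 9*((S - 9)*(B - 8)) = 9*((-9 + S)*(-8 + B)) = 9*(-9 + S)*(-8 + B))
√(M(6/(-15), -19) + 308) = √((648 - 81*(-19) - 432/(-15) + 9*(-19)*(6/(-15))) + 308) = √((648 + 1539 - 432*(-1)/15 + 9*(-19)*(6*(-1/15))) + 308) = √((648 + 1539 - 72*(-⅖) + 9*(-19)*(-⅖)) + 308) = √((648 + 1539 + 144/5 + 342/5) + 308) = √(11421/5 + 308) = √(12961/5) = √64805/5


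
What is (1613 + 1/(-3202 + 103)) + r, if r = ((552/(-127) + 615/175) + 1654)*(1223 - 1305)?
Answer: -1845124017788/13775055 ≈ -1.3395e+5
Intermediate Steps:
r = -602563142/4445 (r = ((552*(-1/127) + 615*(1/175)) + 1654)*(-82) = ((-552/127 + 123/35) + 1654)*(-82) = (-3699/4445 + 1654)*(-82) = (7348331/4445)*(-82) = -602563142/4445 ≈ -1.3556e+5)
(1613 + 1/(-3202 + 103)) + r = (1613 + 1/(-3202 + 103)) - 602563142/4445 = (1613 + 1/(-3099)) - 602563142/4445 = (1613 - 1/3099) - 602563142/4445 = 4998686/3099 - 602563142/4445 = -1845124017788/13775055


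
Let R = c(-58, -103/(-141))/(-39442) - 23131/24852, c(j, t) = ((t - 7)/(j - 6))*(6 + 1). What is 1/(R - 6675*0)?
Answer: -14175381984/13193983801 ≈ -1.0744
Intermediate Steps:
c(j, t) = 7*(-7 + t)/(-6 + j) (c(j, t) = ((-7 + t)/(-6 + j))*7 = 7*(-7 + t)/(-6 + j))
R = -13193983801/14175381984 (R = (7*(-7 - 103/(-141))/(-6 - 58))/(-39442) - 23131/24852 = (7*(-7 - 103*(-1/141))/(-64))*(-1/39442) - 23131*1/24852 = (7*(-1/64)*(-7 + 103/141))*(-1/39442) - 23131/24852 = (7*(-1/64)*(-884/141))*(-1/39442) - 23131/24852 = (1547/2256)*(-1/39442) - 23131/24852 = -119/6844704 - 23131/24852 = -13193983801/14175381984 ≈ -0.93077)
1/(R - 6675*0) = 1/(-13193983801/14175381984 - 6675*0) = 1/(-13193983801/14175381984 + 0) = 1/(-13193983801/14175381984) = -14175381984/13193983801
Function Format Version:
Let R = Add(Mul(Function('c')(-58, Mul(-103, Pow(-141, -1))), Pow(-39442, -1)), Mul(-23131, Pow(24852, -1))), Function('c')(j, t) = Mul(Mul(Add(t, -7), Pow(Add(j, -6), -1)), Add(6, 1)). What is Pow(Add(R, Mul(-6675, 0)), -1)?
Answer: Rational(-14175381984, 13193983801) ≈ -1.0744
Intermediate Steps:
Function('c')(j, t) = Mul(7, Pow(Add(-6, j), -1), Add(-7, t)) (Function('c')(j, t) = Mul(Mul(Add(-7, t), Pow(Add(-6, j), -1)), 7) = Mul(Mul(Pow(Add(-6, j), -1), Add(-7, t)), 7) = Mul(7, Pow(Add(-6, j), -1), Add(-7, t)))
R = Rational(-13193983801, 14175381984) (R = Add(Mul(Mul(7, Pow(Add(-6, -58), -1), Add(-7, Mul(-103, Pow(-141, -1)))), Pow(-39442, -1)), Mul(-23131, Pow(24852, -1))) = Add(Mul(Mul(7, Pow(-64, -1), Add(-7, Mul(-103, Rational(-1, 141)))), Rational(-1, 39442)), Mul(-23131, Rational(1, 24852))) = Add(Mul(Mul(7, Rational(-1, 64), Add(-7, Rational(103, 141))), Rational(-1, 39442)), Rational(-23131, 24852)) = Add(Mul(Mul(7, Rational(-1, 64), Rational(-884, 141)), Rational(-1, 39442)), Rational(-23131, 24852)) = Add(Mul(Rational(1547, 2256), Rational(-1, 39442)), Rational(-23131, 24852)) = Add(Rational(-119, 6844704), Rational(-23131, 24852)) = Rational(-13193983801, 14175381984) ≈ -0.93077)
Pow(Add(R, Mul(-6675, 0)), -1) = Pow(Add(Rational(-13193983801, 14175381984), Mul(-6675, 0)), -1) = Pow(Add(Rational(-13193983801, 14175381984), 0), -1) = Pow(Rational(-13193983801, 14175381984), -1) = Rational(-14175381984, 13193983801)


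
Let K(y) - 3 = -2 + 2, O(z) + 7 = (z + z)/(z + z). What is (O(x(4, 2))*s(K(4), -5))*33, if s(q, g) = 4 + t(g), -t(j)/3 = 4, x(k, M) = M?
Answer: 1584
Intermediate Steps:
t(j) = -12 (t(j) = -3*4 = -12)
O(z) = -6 (O(z) = -7 + (z + z)/(z + z) = -7 + (2*z)/((2*z)) = -7 + (2*z)*(1/(2*z)) = -7 + 1 = -6)
K(y) = 3 (K(y) = 3 + (-2 + 2) = 3 + 0 = 3)
s(q, g) = -8 (s(q, g) = 4 - 12 = -8)
(O(x(4, 2))*s(K(4), -5))*33 = -6*(-8)*33 = 48*33 = 1584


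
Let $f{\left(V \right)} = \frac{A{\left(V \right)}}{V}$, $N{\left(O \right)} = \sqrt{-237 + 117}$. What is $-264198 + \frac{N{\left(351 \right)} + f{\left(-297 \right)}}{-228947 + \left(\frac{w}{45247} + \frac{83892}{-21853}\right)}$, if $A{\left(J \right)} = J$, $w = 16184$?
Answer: $- \frac{59809743749502370993}{226382272948749} - \frac{1977565382 i \sqrt{30}}{226382272948749} \approx -2.642 \cdot 10^{5} - 4.7846 \cdot 10^{-5} i$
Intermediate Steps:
$N{\left(O \right)} = 2 i \sqrt{30}$ ($N{\left(O \right)} = \sqrt{-120} = 2 i \sqrt{30}$)
$f{\left(V \right)} = 1$ ($f{\left(V \right)} = \frac{V}{V} = 1$)
$-264198 + \frac{N{\left(351 \right)} + f{\left(-297 \right)}}{-228947 + \left(\frac{w}{45247} + \frac{83892}{-21853}\right)} = -264198 + \frac{2 i \sqrt{30} + 1}{-228947 + \left(\frac{16184}{45247} + \frac{83892}{-21853}\right)} = -264198 + \frac{1 + 2 i \sqrt{30}}{-228947 + \left(16184 \cdot \frac{1}{45247} + 83892 \left(- \frac{1}{21853}\right)\right)} = -264198 + \frac{1 + 2 i \sqrt{30}}{-228947 + \left(\frac{16184}{45247} - \frac{83892}{21853}\right)} = -264198 + \frac{1 + 2 i \sqrt{30}}{-228947 - \frac{3442192372}{988782691}} = -264198 + \frac{1 + 2 i \sqrt{30}}{- \frac{226382272948749}{988782691}} = -264198 + \left(1 + 2 i \sqrt{30}\right) \left(- \frac{988782691}{226382272948749}\right) = -264198 - \left(\frac{988782691}{226382272948749} + \frac{1977565382 i \sqrt{30}}{226382272948749}\right) = - \frac{59809743749502370993}{226382272948749} - \frac{1977565382 i \sqrt{30}}{226382272948749}$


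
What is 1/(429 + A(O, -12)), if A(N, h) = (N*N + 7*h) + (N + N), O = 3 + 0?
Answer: 1/360 ≈ 0.0027778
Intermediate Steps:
O = 3
A(N, h) = N**2 + 2*N + 7*h (A(N, h) = (N**2 + 7*h) + 2*N = N**2 + 2*N + 7*h)
1/(429 + A(O, -12)) = 1/(429 + (3**2 + 2*3 + 7*(-12))) = 1/(429 + (9 + 6 - 84)) = 1/(429 - 69) = 1/360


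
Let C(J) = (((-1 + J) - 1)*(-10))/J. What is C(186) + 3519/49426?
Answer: -45144653/4596618 ≈ -9.8213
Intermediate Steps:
C(J) = (20 - 10*J)/J (C(J) = ((-2 + J)*(-10))/J = (20 - 10*J)/J)
C(186) + 3519/49426 = (-10 + 20/186) + 3519/49426 = (-10 + 20*(1/186)) + 3519*(1/49426) = (-10 + 10/93) + 3519/49426 = -920/93 + 3519/49426 = -45144653/4596618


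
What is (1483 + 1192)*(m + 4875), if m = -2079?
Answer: 7479300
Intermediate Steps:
(1483 + 1192)*(m + 4875) = (1483 + 1192)*(-2079 + 4875) = 2675*2796 = 7479300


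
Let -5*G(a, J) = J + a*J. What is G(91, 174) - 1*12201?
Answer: -77013/5 ≈ -15403.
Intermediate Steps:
G(a, J) = -J/5 - J*a/5 (G(a, J) = -(J + a*J)/5 = -(J + J*a)/5 = -J/5 - J*a/5)
G(91, 174) - 1*12201 = -1/5*174*(1 + 91) - 1*12201 = -1/5*174*92 - 12201 = -16008/5 - 12201 = -77013/5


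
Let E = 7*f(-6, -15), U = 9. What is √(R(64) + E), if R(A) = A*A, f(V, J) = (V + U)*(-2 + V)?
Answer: 2*√982 ≈ 62.674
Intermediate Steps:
f(V, J) = (-2 + V)*(9 + V) (f(V, J) = (V + 9)*(-2 + V) = (9 + V)*(-2 + V) = (-2 + V)*(9 + V))
R(A) = A²
E = -168 (E = 7*(-18 + (-6)² + 7*(-6)) = 7*(-18 + 36 - 42) = 7*(-24) = -168)
√(R(64) + E) = √(64² - 168) = √(4096 - 168) = √3928 = 2*√982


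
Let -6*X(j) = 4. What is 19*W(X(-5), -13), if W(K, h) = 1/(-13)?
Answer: -19/13 ≈ -1.4615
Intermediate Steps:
X(j) = -⅔ (X(j) = -⅙*4 = -⅔)
W(K, h) = -1/13
19*W(X(-5), -13) = 19*(-1/13) = -19/13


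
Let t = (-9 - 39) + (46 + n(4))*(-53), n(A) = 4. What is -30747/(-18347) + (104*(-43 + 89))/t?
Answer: -2408321/24750103 ≈ -0.097306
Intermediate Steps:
t = -2698 (t = (-9 - 39) + (46 + 4)*(-53) = -48 + 50*(-53) = -48 - 2650 = -2698)
-30747/(-18347) + (104*(-43 + 89))/t = -30747/(-18347) + (104*(-43 + 89))/(-2698) = -30747*(-1/18347) + (104*46)*(-1/2698) = 30747/18347 + 4784*(-1/2698) = 30747/18347 - 2392/1349 = -2408321/24750103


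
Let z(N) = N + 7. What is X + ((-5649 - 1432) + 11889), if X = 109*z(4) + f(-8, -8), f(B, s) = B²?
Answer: 6071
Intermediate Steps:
z(N) = 7 + N
X = 1263 (X = 109*(7 + 4) + (-8)² = 109*11 + 64 = 1199 + 64 = 1263)
X + ((-5649 - 1432) + 11889) = 1263 + ((-5649 - 1432) + 11889) = 1263 + (-7081 + 11889) = 1263 + 4808 = 6071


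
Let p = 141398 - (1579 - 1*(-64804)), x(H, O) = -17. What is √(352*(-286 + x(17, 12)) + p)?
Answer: I*√31641 ≈ 177.88*I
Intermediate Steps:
p = 75015 (p = 141398 - (1579 + 64804) = 141398 - 1*66383 = 141398 - 66383 = 75015)
√(352*(-286 + x(17, 12)) + p) = √(352*(-286 - 17) + 75015) = √(352*(-303) + 75015) = √(-106656 + 75015) = √(-31641) = I*√31641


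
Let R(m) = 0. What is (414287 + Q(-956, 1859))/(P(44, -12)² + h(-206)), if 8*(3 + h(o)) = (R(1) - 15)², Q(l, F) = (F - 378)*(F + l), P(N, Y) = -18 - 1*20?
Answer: 14013040/11753 ≈ 1192.3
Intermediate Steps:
P(N, Y) = -38 (P(N, Y) = -18 - 20 = -38)
Q(l, F) = (-378 + F)*(F + l)
h(o) = 201/8 (h(o) = -3 + (0 - 15)²/8 = -3 + (⅛)*(-15)² = -3 + (⅛)*225 = -3 + 225/8 = 201/8)
(414287 + Q(-956, 1859))/(P(44, -12)² + h(-206)) = (414287 + (1859² - 378*1859 - 378*(-956) + 1859*(-956)))/((-38)² + 201/8) = (414287 + (3455881 - 702702 + 361368 - 1777204))/(1444 + 201/8) = (414287 + 1337343)/(11753/8) = 1751630*(8/11753) = 14013040/11753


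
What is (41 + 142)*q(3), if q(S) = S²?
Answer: 1647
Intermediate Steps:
(41 + 142)*q(3) = (41 + 142)*3² = 183*9 = 1647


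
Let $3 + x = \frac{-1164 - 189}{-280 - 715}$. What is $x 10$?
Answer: $- \frac{3264}{199} \approx -16.402$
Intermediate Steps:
$x = - \frac{1632}{995}$ ($x = -3 + \frac{-1164 - 189}{-280 - 715} = -3 - \frac{1353}{-995} = -3 - - \frac{1353}{995} = -3 + \frac{1353}{995} = - \frac{1632}{995} \approx -1.6402$)
$x 10 = \left(- \frac{1632}{995}\right) 10 = - \frac{3264}{199}$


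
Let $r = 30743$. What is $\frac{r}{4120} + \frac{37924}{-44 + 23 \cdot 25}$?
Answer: $\frac{172571413}{2187720} \approx 78.882$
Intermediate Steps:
$\frac{r}{4120} + \frac{37924}{-44 + 23 \cdot 25} = \frac{30743}{4120} + \frac{37924}{-44 + 23 \cdot 25} = 30743 \cdot \frac{1}{4120} + \frac{37924}{-44 + 575} = \frac{30743}{4120} + \frac{37924}{531} = \frac{172571413}{2187720}$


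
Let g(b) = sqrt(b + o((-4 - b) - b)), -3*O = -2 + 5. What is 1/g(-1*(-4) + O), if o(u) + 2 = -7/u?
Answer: sqrt(170)/17 ≈ 0.76696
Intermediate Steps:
O = -1 (O = -(-2 + 5)/3 = -1/3*3 = -1)
o(u) = -2 - 7/u
g(b) = sqrt(-2 + b - 7/(-4 - 2*b)) (g(b) = sqrt(b + (-2 - 7/((-4 - b) - b))) = sqrt(b + (-2 - 7/(-4 - 2*b))) = sqrt(-2 + b - 7/(-4 - 2*b)))
1/g(-1*(-4) + O) = 1/(sqrt(2)*sqrt((-1 + 2*(-1*(-4) - 1)**2)/(2 + (-1*(-4) - 1)))/2) = 1/(sqrt(2)*sqrt((-1 + 2*(4 - 1)**2)/(2 + (4 - 1)))/2) = 1/(sqrt(2)*sqrt((-1 + 2*3**2)/(2 + 3))/2) = 1/(sqrt(2)*sqrt((-1 + 2*9)/5)/2) = 1/(sqrt(2)*sqrt((-1 + 18)/5)/2) = 1/(sqrt(2)*sqrt((1/5)*17)/2) = 1/(sqrt(2)*sqrt(17/5)/2) = 1/(sqrt(2)*(sqrt(85)/5)/2) = 1/(sqrt(170)/10) = sqrt(170)/17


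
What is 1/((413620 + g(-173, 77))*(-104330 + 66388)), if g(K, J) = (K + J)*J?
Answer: -1/15413102776 ≈ -6.4880e-11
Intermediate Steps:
g(K, J) = J*(J + K) (g(K, J) = (J + K)*J = J*(J + K))
1/((413620 + g(-173, 77))*(-104330 + 66388)) = 1/((413620 + 77*(77 - 173))*(-104330 + 66388)) = 1/((413620 + 77*(-96))*(-37942)) = 1/((413620 - 7392)*(-37942)) = 1/(406228*(-37942)) = 1/(-15413102776) = -1/15413102776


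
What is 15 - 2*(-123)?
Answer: 261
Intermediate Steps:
15 - 2*(-123) = 15 + 246 = 261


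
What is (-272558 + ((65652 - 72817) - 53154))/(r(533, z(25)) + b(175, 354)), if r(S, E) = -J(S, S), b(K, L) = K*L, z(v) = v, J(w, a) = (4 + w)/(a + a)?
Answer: -118282294/22012721 ≈ -5.3734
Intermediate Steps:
J(w, a) = (4 + w)/(2*a) (J(w, a) = (4 + w)/((2*a)) = (4 + w)*(1/(2*a)) = (4 + w)/(2*a))
r(S, E) = -(4 + S)/(2*S)
(-272558 + ((65652 - 72817) - 53154))/(r(533, z(25)) + b(175, 354)) = (-272558 + ((65652 - 72817) - 53154))/((1/2)*(-4 - 1*533)/533 + 175*354) = (-272558 + (-7165 - 53154))/((1/2)*(1/533)*(-4 - 533) + 61950) = (-272558 - 60319)/((1/2)*(1/533)*(-537) + 61950) = -332877/(-537/1066 + 61950) = -332877/66038163/1066 = -332877*1066/66038163 = -118282294/22012721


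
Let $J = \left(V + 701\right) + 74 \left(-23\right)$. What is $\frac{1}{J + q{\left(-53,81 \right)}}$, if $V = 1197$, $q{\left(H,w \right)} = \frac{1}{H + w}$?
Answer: $\frac{28}{5489} \approx 0.0051011$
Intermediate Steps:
$J = 196$ ($J = \left(1197 + 701\right) + 74 \left(-23\right) = 1898 - 1702 = 196$)
$\frac{1}{J + q{\left(-53,81 \right)}} = \frac{1}{196 + \frac{1}{-53 + 81}} = \frac{1}{196 + \frac{1}{28}} = \frac{1}{\frac{5489}{28}} = \frac{28}{5489}$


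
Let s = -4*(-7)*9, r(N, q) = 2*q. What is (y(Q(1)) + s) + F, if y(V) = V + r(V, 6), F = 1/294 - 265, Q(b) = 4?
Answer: 883/294 ≈ 3.0034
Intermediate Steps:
F = -77909/294 (F = 1/294 - 265 = -77909/294 ≈ -265.00)
y(V) = 12 + V (y(V) = V + 2*6 = V + 12 = 12 + V)
s = 252 (s = 28*9 = 252)
(y(Q(1)) + s) + F = ((12 + 4) + 252) - 77909/294 = (16 + 252) - 77909/294 = 268 - 77909/294 = 883/294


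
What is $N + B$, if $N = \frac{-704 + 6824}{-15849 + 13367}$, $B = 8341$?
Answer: $\frac{608713}{73} \approx 8338.5$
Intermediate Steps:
$N = - \frac{180}{73}$ ($N = \frac{6120}{-2482} = 6120 \left(- \frac{1}{2482}\right) = - \frac{180}{73} \approx -2.4658$)
$N + B = - \frac{180}{73} + 8341 = \frac{608713}{73}$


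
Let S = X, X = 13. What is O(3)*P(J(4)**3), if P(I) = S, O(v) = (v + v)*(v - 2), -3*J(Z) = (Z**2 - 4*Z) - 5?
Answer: 78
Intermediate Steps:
J(Z) = 5/3 - Z**2/3 + 4*Z/3 (J(Z) = -((Z**2 - 4*Z) - 5)/3 = -(-5 + Z**2 - 4*Z)/3 = 5/3 - Z**2/3 + 4*Z/3)
O(v) = 2*v*(-2 + v) (O(v) = (2*v)*(-2 + v) = 2*v*(-2 + v))
S = 13
P(I) = 13
O(3)*P(J(4)**3) = (2*3*(-2 + 3))*13 = (2*3*1)*13 = 6*13 = 78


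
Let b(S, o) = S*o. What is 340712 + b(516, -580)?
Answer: 41432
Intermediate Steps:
340712 + b(516, -580) = 340712 + 516*(-580) = 340712 - 299280 = 41432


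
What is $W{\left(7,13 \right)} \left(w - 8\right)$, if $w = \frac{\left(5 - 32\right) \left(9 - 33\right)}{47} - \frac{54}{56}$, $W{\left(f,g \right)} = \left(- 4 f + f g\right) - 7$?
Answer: $\frac{12694}{47} \approx 270.08$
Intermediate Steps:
$W{\left(f,g \right)} = -7 - 4 f + f g$
$w = \frac{16875}{1316}$ ($w = \left(-27\right) \left(-24\right) \frac{1}{47} - \frac{27}{28} = 648 \cdot \frac{1}{47} - \frac{27}{28} = \frac{648}{47} - \frac{27}{28} = \frac{16875}{1316} \approx 12.823$)
$W{\left(7,13 \right)} \left(w - 8\right) = \left(-7 - 28 + 7 \cdot 13\right) \left(\frac{16875}{1316} - 8\right) = \left(-7 - 28 + 91\right) \frac{6347}{1316} = 56 \cdot \frac{6347}{1316} = \frac{12694}{47}$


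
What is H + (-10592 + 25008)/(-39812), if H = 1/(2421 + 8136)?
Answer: -38037475/105073821 ≈ -0.36201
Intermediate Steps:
H = 1/10557 ≈ 9.4724e-5
H + (-10592 + 25008)/(-39812) = 1/10557 + (-10592 + 25008)/(-39812) = 1/10557 + 14416*(-1/39812) = 1/10557 - 3604/9953 = -38037475/105073821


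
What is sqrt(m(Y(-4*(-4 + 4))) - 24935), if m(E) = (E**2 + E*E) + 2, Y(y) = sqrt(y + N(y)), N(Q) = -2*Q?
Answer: I*sqrt(24933) ≈ 157.9*I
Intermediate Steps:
Y(y) = sqrt(-y) (Y(y) = sqrt(y - 2*y) = sqrt(-y))
m(E) = 2 + 2*E**2 (m(E) = (E**2 + E**2) + 2 = 2*E**2 + 2 = 2 + 2*E**2)
sqrt(m(Y(-4*(-4 + 4))) - 24935) = sqrt((2 + 2*(sqrt(-(-4)*(-4 + 4)))**2) - 24935) = sqrt((2 + 2*(sqrt(-(-4)*0))**2) - 24935) = sqrt((2 + 2*(sqrt(-1*0))**2) - 24935) = sqrt((2 + 2*(sqrt(0))**2) - 24935) = sqrt((2 + 2*0**2) - 24935) = sqrt((2 + 2*0) - 24935) = sqrt((2 + 0) - 24935) = sqrt(2 - 24935) = sqrt(-24933) = I*sqrt(24933)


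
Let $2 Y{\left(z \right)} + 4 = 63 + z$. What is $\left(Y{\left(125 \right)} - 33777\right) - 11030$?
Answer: $-44715$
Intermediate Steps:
$Y{\left(z \right)} = \frac{59}{2} + \frac{z}{2}$ ($Y{\left(z \right)} = -2 + \frac{63 + z}{2} = -2 + \left(\frac{63}{2} + \frac{z}{2}\right) = \frac{59}{2} + \frac{z}{2}$)
$\left(Y{\left(125 \right)} - 33777\right) - 11030 = \left(\left(\frac{59}{2} + \frac{1}{2} \cdot 125\right) - 33777\right) - 11030 = \left(\left(\frac{59}{2} + \frac{125}{2}\right) - 33777\right) - 11030 = \left(92 - 33777\right) - 11030 = -33685 - 11030 = -44715$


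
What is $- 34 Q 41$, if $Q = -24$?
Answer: $33456$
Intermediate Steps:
$- 34 Q 41 = \left(-34\right) \left(-24\right) 41 = 816 \cdot 41 = 33456$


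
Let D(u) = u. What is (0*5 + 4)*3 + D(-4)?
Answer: 8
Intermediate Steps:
(0*5 + 4)*3 + D(-4) = (0*5 + 4)*3 - 4 = (0 + 4)*3 - 4 = 4*3 - 4 = 12 - 4 = 8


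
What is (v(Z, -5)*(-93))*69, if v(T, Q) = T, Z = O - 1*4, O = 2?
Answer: 12834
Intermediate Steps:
Z = -2 (Z = 2 - 1*4 = 2 - 4 = -2)
(v(Z, -5)*(-93))*69 = -2*(-93)*69 = 186*69 = 12834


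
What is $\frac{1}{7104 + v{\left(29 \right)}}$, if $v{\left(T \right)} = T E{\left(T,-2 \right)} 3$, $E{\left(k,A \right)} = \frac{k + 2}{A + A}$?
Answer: $\frac{4}{25719} \approx 0.00015553$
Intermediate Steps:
$E{\left(k,A \right)} = \frac{2 + k}{2 A}$
$v{\left(T \right)} = 3 T \left(- \frac{1}{2} - \frac{T}{4}\right)$ ($v{\left(T \right)} = T \frac{2 + T}{2 \left(-2\right)} 3 = T \frac{1}{2} \left(- \frac{1}{2}\right) \left(2 + T\right) 3 = T \left(- \frac{1}{2} - \frac{T}{4}\right) 3 = 3 T \left(- \frac{1}{2} - \frac{T}{4}\right)$)
$\frac{1}{7104 + v{\left(29 \right)}} = \frac{1}{7104 + \frac{3}{4} \cdot 29 \left(-2 - 29\right)} = \frac{1}{7104 + \frac{3}{4} \cdot 29 \left(-31\right)} = \frac{1}{7104 - \frac{2697}{4}} = \frac{1}{\frac{25719}{4}} = \frac{4}{25719}$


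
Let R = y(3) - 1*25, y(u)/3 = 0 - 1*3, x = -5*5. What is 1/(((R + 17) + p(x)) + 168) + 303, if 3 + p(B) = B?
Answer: 37270/123 ≈ 303.01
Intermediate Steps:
x = -25 (x = -1*25 = -25)
p(B) = -3 + B
y(u) = -9 (y(u) = 3*(0 - 1*3) = 3*(0 - 3) = 3*(-3) = -9)
R = -34 (R = -9 - 1*25 = -9 - 25 = -34)
1/(((R + 17) + p(x)) + 168) + 303 = 1/(((-34 + 17) + (-3 - 25)) + 168) + 303 = 1/((-17 - 28) + 168) + 303 = 1/(-45 + 168) + 303 = 1/123 + 303 = 37270/123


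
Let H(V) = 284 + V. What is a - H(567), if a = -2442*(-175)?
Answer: 426499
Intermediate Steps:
a = 427350
a - H(567) = 427350 - (284 + 567) = 427350 - 1*851 = 427350 - 851 = 426499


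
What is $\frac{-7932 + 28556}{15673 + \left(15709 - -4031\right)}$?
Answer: $\frac{20624}{35413} \approx 0.58239$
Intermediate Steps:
$\frac{-7932 + 28556}{15673 + \left(15709 - -4031\right)} = \frac{20624}{15673 + \left(15709 + 4031\right)} = \frac{20624}{15673 + 19740} = \frac{20624}{35413}$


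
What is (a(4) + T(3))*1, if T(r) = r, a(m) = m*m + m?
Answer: 23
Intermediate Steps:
a(m) = m + m**2 (a(m) = m**2 + m = m + m**2)
(a(4) + T(3))*1 = (4*(1 + 4) + 3)*1 = (4*5 + 3)*1 = (20 + 3)*1 = 23*1 = 23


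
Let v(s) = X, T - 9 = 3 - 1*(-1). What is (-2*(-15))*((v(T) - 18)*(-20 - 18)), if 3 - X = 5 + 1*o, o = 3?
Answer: 26220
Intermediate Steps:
X = -5 (X = 3 - (5 + 1*3) = 3 - (5 + 3) = 3 - 1*8 = 3 - 8 = -5)
T = 13 (T = 9 + (3 - 1*(-1)) = 9 + (3 + 1) = 9 + 4 = 13)
v(s) = -5
(-2*(-15))*((v(T) - 18)*(-20 - 18)) = (-2*(-15))*((-5 - 18)*(-20 - 18)) = 30*(-23*(-38)) = 30*874 = 26220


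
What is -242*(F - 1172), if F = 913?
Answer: 62678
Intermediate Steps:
-242*(F - 1172) = -242*(913 - 1172) = -242*(-259) = 62678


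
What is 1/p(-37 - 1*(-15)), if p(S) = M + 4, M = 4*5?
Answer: 1/24 ≈ 0.041667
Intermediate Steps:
M = 20
p(S) = 24 (p(S) = 20 + 4 = 24)
1/p(-37 - 1*(-15)) = 1/24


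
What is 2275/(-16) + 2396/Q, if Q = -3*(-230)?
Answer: -765707/5520 ≈ -138.72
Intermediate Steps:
Q = 690
2275/(-16) + 2396/Q = 2275/(-16) + 2396/690 = 2275*(-1/16) + 2396*(1/690) = -2275/16 + 1198/345 = -765707/5520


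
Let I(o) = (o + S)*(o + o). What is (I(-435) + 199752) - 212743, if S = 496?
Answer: -66061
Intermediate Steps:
I(o) = 2*o*(496 + o) (I(o) = (o + 496)*(o + o) = (496 + o)*(2*o) = 2*o*(496 + o))
(I(-435) + 199752) - 212743 = (2*(-435)*(496 - 435) + 199752) - 212743 = (2*(-435)*61 + 199752) - 212743 = (-53070 + 199752) - 212743 = 146682 - 212743 = -66061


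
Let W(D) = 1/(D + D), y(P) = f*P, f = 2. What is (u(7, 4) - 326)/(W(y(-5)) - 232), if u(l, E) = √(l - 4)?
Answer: 6520/4641 - 20*√3/4641 ≈ 1.3974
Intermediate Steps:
u(l, E) = √(-4 + l)
y(P) = 2*P
W(D) = 1/(2*D)
(u(7, 4) - 326)/(W(y(-5)) - 232) = (√(-4 + 7) - 326)/(1/(2*((2*(-5)))) - 232) = (√3 - 326)/((½)/(-10) - 232) = (-326 + √3)/((½)*(-⅒) - 232) = (-326 + √3)/(-1/20 - 232) = (-326 + √3)/(-4641/20) = (-326 + √3)*(-20/4641) = 6520/4641 - 20*√3/4641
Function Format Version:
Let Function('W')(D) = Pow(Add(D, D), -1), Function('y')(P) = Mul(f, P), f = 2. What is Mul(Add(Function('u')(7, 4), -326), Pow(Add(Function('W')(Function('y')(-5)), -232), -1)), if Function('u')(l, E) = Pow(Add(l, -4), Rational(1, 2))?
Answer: Add(Rational(6520, 4641), Mul(Rational(-20, 4641), Pow(3, Rational(1, 2)))) ≈ 1.3974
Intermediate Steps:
Function('u')(l, E) = Pow(Add(-4, l), Rational(1, 2))
Function('y')(P) = Mul(2, P)
Function('W')(D) = Mul(Rational(1, 2), Pow(D, -1)) (Function('W')(D) = Pow(Mul(2, D), -1) = Mul(Rational(1, 2), Pow(D, -1)))
Mul(Add(Function('u')(7, 4), -326), Pow(Add(Function('W')(Function('y')(-5)), -232), -1)) = Mul(Add(Pow(Add(-4, 7), Rational(1, 2)), -326), Pow(Add(Mul(Rational(1, 2), Pow(Mul(2, -5), -1)), -232), -1)) = Mul(Add(Pow(3, Rational(1, 2)), -326), Pow(Add(Mul(Rational(1, 2), Pow(-10, -1)), -232), -1)) = Mul(Add(-326, Pow(3, Rational(1, 2))), Pow(Add(Mul(Rational(1, 2), Rational(-1, 10)), -232), -1)) = Mul(Add(-326, Pow(3, Rational(1, 2))), Pow(Add(Rational(-1, 20), -232), -1)) = Mul(Add(-326, Pow(3, Rational(1, 2))), Pow(Rational(-4641, 20), -1)) = Mul(Add(-326, Pow(3, Rational(1, 2))), Rational(-20, 4641)) = Add(Rational(6520, 4641), Mul(Rational(-20, 4641), Pow(3, Rational(1, 2))))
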